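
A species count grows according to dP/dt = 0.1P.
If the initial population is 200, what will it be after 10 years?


The ODE dP/dt = 0.1P has solution P(t) = P(0)e^(0.1t).
Substitute P(0) = 200 and t = 10: P(10) = 200 e^(1.00) ≈ 544.


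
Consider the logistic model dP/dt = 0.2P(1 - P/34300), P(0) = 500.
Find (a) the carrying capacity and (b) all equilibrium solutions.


Logistic ODE dP/dt = 0.2P(1 - P/34300) has equilibria where dP/dt = 0, i.e. P = 0 or P = 34300.
The coefficient (1 - P/K) = 0 when P = K, identifying K = 34300 as the carrying capacity.
(a) K = 34300; (b) equilibria P = 0 and P = 34300.


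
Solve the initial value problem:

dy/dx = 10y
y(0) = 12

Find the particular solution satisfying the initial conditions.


General solution of y' = 10y is y = Ce^(10x).
Apply y(0) = 12: C = 12.
Particular solution: y = 12e^(10x).


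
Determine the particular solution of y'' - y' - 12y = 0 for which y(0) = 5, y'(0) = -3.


Characteristic roots of r² - r - 12 = 0 are -3, 4.
General solution y = c₁ e^(-3x) + c₂ e^(4x).
Apply y(0) = 5: c₁ + c₂ = 5. Apply y'(0) = -3: -3 c₁ + 4 c₂ = -3.
Solve: c₁ = 23/7, c₂ = 12/7.
Particular solution: y = (23/7)e^(-3x) + (12/7)e^(4x).


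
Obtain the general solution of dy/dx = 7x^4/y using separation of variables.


Separate variables: y dy = 7x^4 dx.
Integrate both sides: y²/2 = (7/5)x^5 + C₀.
Multiply by 2: y² = (14/5)x^5 + C.


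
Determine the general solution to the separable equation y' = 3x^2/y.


Separate variables: y dy = 3x^2 dx.
Integrate both sides: y²/2 = x^3 + C₀.
Multiply by 2: y² = 2x^3 + C.


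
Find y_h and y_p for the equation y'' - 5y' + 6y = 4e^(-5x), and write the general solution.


Characteristic roots of r² - 5r + 6 = 0 are 3, 2.
y_h = C₁e^(3x) + C₂e^(2x).
Forcing exponent -5 is not a characteristic root; try y_p = Ae^(-5x).
Substitute: A·(25 + (-5)·-5 + (6)) = A·56 = 4, so A = 1/14.
General solution: y = C₁e^(3x) + C₂e^(2x) + (1/14)e^(-5x).


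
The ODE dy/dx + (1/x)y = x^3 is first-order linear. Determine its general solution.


P(x) = 1/x ⇒ μ = x^1.
(x^1 y)' = x^1·x^3 = x^4.
Integrate: x^1 y = x^5/(5) + C.
Solve for y: y = (1/5)x^4 + C/x^1.


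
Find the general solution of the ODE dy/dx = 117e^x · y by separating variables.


Separate variables: dy/y = 117e^x dx.
Integrate: ln|y| = 117e^x + C₀.
Exponentiate: y = Ce^(117e^x).


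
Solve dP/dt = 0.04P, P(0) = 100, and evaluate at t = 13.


The ODE dP/dt = 0.04P has solution P(t) = P(0)e^(0.04t).
Substitute P(0) = 100 and t = 13: P(13) = 100 e^(0.52) ≈ 168.


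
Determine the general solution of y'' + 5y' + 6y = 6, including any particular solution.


Characteristic roots of r² + 5r + 6 = 0 are -3, -2.
y_h = C₁e^(-3x) + C₂e^(-2x).
Constant forcing; try y_p = A. Then 6A = 6 ⇒ A = 1.
General solution: y = C₁e^(-3x) + C₂e^(-2x) + 1.


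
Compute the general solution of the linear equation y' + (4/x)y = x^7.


P(x) = 4/x ⇒ μ = x^4.
(x^4 y)' = x^11 ⇒ x^4 y = x^12/(12) + C.
Solve for y: y = (1/12)x^8 + C/x^4.


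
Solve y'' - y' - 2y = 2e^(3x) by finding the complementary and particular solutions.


Characteristic roots of r² - r - 2 = 0 are 2, -1.
y_h = C₁e^(2x) + C₂e^(-x).
Forcing exponent 3 is not a characteristic root; try y_p = Ae^(3x).
Substitute: A·(9 + (-1)·3 + (-2)) = A·4 = 2, so A = 1/2.
General solution: y = C₁e^(2x) + C₂e^(-x) + (1/2)e^(3x).


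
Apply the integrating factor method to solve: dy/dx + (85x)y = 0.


P(x) = 85x ⇒ μ = e^((85/2)x²).
Q(x) = 0 so μ y is constant: y = Ce^(-(85/2)x²).


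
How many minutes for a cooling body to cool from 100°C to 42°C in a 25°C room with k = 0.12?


From T(t) = T_a + (T₀ - T_a)e^(-kt), set T(t) = 42:
(42 - 25) / (100 - 25) = e^(-0.12t), so t = -ln(0.227)/0.12 ≈ 12.4 minutes.


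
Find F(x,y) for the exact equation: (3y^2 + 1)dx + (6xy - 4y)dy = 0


Check exactness: ∂M/∂y = 6y and ∂N/∂x = 6y; equal, so the equation is exact.
Integrate M with respect to x (treating y as constant): ∫M dx = 3xy^2 + x + h(y).
Differentiate w.r.t. y and set equal to N: the x-dependent terms already match, leaving h'(y) = -4y. Integrate: h(y) = -2y^2.
So F(x,y) = 3xy^2 + x - 2y^2.
General solution: 3xy^2 + x - 2y^2 = C.


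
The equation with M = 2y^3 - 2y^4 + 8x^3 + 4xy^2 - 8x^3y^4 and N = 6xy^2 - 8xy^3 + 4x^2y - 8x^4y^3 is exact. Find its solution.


Check exactness: ∂M/∂y = 6y^2 - 8y^3 + 8xy - 32x^3y^3 and ∂N/∂x = 6y^2 - 8y^3 + 8xy - 32x^3y^3; equal, so the equation is exact.
Integrate M with respect to x (treating y as constant): ∫M dx = 2xy^3 - 2xy^4 + 2x^4 + 2x^2y^2 - 2x^4y^4 + h(y).
Differentiate w.r.t. y and set equal to N: all terms match, so h'(y) = 0 and h is a constant absorbed into C.
General solution: 2xy^3 - 2xy^4 + 2x^4 + 2x^2y^2 - 2x^4y^4 = C.


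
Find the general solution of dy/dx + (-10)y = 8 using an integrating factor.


P(x) = -10 ⇒ μ = e^(-10x).
(μ y)' = 8e^(-10x) ⇒ μ y = -(4/5)e^(-10x) + C.
Divide by μ: y = -4/5 + Ce^(10x).


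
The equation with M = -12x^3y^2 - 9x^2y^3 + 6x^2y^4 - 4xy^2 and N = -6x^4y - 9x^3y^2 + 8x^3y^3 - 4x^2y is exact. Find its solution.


Check exactness: ∂M/∂y = -24x^3y - 27x^2y^2 + 24x^2y^3 - 8xy and ∂N/∂x = -24x^3y - 27x^2y^2 + 24x^2y^3 - 8xy; equal, so the equation is exact.
Integrate M with respect to x (treating y as constant): ∫M dx = -3x^4y^2 - 3x^3y^3 + 2x^3y^4 - 2x^2y^2 + h(y).
Differentiate w.r.t. y and set equal to N: all terms match, so h'(y) = 0 and h is a constant absorbed into C.
General solution: -3x^4y^2 - 3x^3y^3 + 2x^3y^4 - 2x^2y^2 = C.


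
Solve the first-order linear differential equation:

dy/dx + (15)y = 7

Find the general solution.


P(x) = 15, Q(x) = 7; integrating factor μ = e^(15x).
(μ y)' = 7e^(15x) ⇒ μ y = (7/15)e^(15x) + C.
Divide by μ: y = 7/15 + Ce^(-15x).


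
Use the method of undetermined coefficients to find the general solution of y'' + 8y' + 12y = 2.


Characteristic roots of r² + 8r + 12 = 0 are -6, -2.
y_h = C₁e^(-6x) + C₂e^(-2x).
Constant forcing; try y_p = A. Then 12A = 2 ⇒ A = 1/6.
General solution: y = C₁e^(-6x) + C₂e^(-2x) + 1/6.


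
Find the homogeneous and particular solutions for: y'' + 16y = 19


Homogeneous part: r² + 16 = 0 ⇒ r = ±4i, so y_h = C₁cos(4x) + C₂sin(4x).
Try constant y_p = A; plug in: 16A = 19 ⇒ A = 19/16.
General solution: y = C₁cos(4x) + C₂sin(4x) + 19/16.


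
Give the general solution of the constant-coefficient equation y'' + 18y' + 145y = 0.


Characteristic equation: r² + 18r + 145 = 0.
Discriminant is negative; roots r = -9 ± 8i (complex conjugate pair).
General solution uses e^(α x)(C₁ cos(β x) + C₂ sin(β x)): y = e^(-9x)(C₁cos(8x) + C₂sin(8x)).


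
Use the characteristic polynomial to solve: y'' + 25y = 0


Characteristic equation: r² + 25 = 0.
Discriminant is negative; roots r = 0 ± 5i (complex conjugate pair).
General solution uses e^(α x)(C₁ cos(β x) + C₂ sin(β x)): y = C₁cos(5x) + C₂sin(5x).


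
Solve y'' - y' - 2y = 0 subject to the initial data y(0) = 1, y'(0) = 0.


Characteristic roots of r² - r - 2 = 0 are -1, 2.
General solution y = c₁ e^(-x) + c₂ e^(2x).
Apply y(0) = 1: c₁ + c₂ = 1. Apply y'(0) = 0: -1 c₁ + 2 c₂ = 0.
Solve: c₁ = 2/3, c₂ = 1/3.
Particular solution: y = (2/3)e^(-x) + (1/3)e^(2x).


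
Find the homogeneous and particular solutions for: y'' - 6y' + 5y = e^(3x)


Characteristic roots of r² - 6r + 5 = 0 are 1, 5.
y_h = C₁e^(x) + C₂e^(5x).
Forcing exponent 3 is not a characteristic root; try y_p = Ae^(3x).
Substitute: A·(9 + (-6)·3 + (5)) = A·-4 = 1, so A = -1/4.
General solution: y = C₁e^(x) + C₂e^(5x) - (1/4)e^(3x).


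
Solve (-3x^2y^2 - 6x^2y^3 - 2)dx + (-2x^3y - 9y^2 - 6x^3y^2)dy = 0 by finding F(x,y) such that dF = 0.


Check exactness: ∂M/∂y = -6x^2y - 18x^2y^2 and ∂N/∂x = -6x^2y - 18x^2y^2; equal, so the equation is exact.
Integrate M with respect to x (treating y as constant): ∫M dx = -x^3y^2 - 2x^3y^3 - 2x + h(y).
Differentiate w.r.t. y and set equal to N: the x-dependent terms already match, leaving h'(y) = -9y^2. Integrate: h(y) = -3y^3.
So F(x,y) = -x^3y^2 - 3y^3 - 2x^3y^3 - 2x.
General solution: -x^3y^2 - 3y^3 - 2x^3y^3 - 2x = C.


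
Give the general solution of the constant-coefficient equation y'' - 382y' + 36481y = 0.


Characteristic equation: r² - 382r + 36481 = 0, i.e. (r - 191)² = 0.
Repeated root r = 191; include an x factor for the second linearly independent solution.
General solution: y = (C₁ + C₂x)e^(191x).


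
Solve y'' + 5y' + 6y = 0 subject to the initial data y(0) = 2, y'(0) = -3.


Characteristic roots of r² + 5r + 6 = 0 are -2, -3.
General solution y = c₁ e^(-2x) + c₂ e^(-3x).
Apply y(0) = 2: c₁ + c₂ = 2. Apply y'(0) = -3: -2 c₁ - 3 c₂ = -3.
Solve: c₁ = 3, c₂ = -1.
Particular solution: y = 3e^(-2x) - e^(-3x).


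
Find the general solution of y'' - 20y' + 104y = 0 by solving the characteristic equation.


Characteristic equation: r² - 20r + 104 = 0.
Discriminant is negative; roots r = 10 ± 2i (complex conjugate pair).
General solution uses e^(α x)(C₁ cos(β x) + C₂ sin(β x)): y = e^(10x)(C₁cos(2x) + C₂sin(2x)).


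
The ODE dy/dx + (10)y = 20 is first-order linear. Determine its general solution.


P(x) = 10, Q(x) = 20; integrating factor μ = e^(10x).
(μ y)' = 20e^(10x) ⇒ μ y = 2e^(10x) + C.
Divide by μ: y = 2 + Ce^(-10x).


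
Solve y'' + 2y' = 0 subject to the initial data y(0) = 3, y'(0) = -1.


Characteristic roots of r² + 2r = 0 are -2, 0.
General solution y = c₁ e^(-2x) + c₂.
Apply y(0) = 3: c₁ + c₂ = 3. Apply y'(0) = -1: -2 c₁ + 0 c₂ = -1.
Solve: c₁ = 1/2, c₂ = 5/2.
Particular solution: y = (1/2)e^(-2x) + 5/2.


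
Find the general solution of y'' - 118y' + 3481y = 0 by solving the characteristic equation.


Characteristic equation: r² - 118r + 3481 = 0, i.e. (r - 59)² = 0.
Repeated root r = 59; include an x factor for the second linearly independent solution.
General solution: y = (C₁ + C₂x)e^(59x).


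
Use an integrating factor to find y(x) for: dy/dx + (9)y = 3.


P(x) = 9, Q(x) = 3; integrating factor μ = e^(9x).
(μ y)' = 3e^(9x) ⇒ μ y = (1/3)e^(9x) + C.
Divide by μ: y = 1/3 + Ce^(-9x).


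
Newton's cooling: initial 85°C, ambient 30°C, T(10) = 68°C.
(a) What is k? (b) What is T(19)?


Newton's law: T(t) = T_a + (T₀ - T_a)e^(-kt).
(a) Use T(10) = 68: (68 - 30)/(85 - 30) = e^(-k·10), so k = -ln(0.691)/10 ≈ 0.0370.
(b) Apply k to t = 19: T(19) = 30 + (55)e^(-0.703) ≈ 57.2°C.


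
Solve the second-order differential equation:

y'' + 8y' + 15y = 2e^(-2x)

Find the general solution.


Characteristic roots of r² + 8r + 15 = 0 are -3, -5.
y_h = C₁e^(-3x) + C₂e^(-5x).
Forcing exponent -2 is not a characteristic root; try y_p = Ae^(-2x).
Substitute: A·(4 + (8)·-2 + (15)) = A·3 = 2, so A = 2/3.
General solution: y = C₁e^(-3x) + C₂e^(-5x) + (2/3)e^(-2x).


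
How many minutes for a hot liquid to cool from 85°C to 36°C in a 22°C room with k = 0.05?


From T(t) = T_a + (T₀ - T_a)e^(-kt), set T(t) = 36:
(36 - 22) / (85 - 22) = e^(-0.05t), so t = -ln(0.222)/0.05 ≈ 30.1 minutes.


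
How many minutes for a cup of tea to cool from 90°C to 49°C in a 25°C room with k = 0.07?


From T(t) = T_a + (T₀ - T_a)e^(-kt), set T(t) = 49:
(49 - 25) / (90 - 25) = e^(-0.07t), so t = -ln(0.369)/0.07 ≈ 14.2 minutes.


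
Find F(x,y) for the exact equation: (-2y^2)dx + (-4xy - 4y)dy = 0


Check exactness: ∂M/∂y = -4y and ∂N/∂x = -4y; equal, so the equation is exact.
Integrate M with respect to x (treating y as constant): ∫M dx = -2xy^2 + h(y).
Differentiate w.r.t. y and set equal to N: the x-dependent terms already match, leaving h'(y) = -4y. Integrate: h(y) = -2y^2.
So F(x,y) = -2xy^2 - 2y^2.
General solution: -2xy^2 - 2y^2 = C.


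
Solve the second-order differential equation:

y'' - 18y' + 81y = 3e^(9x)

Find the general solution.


Characteristic polynomial (r - 9)² = 0; repeated root r = 9.
y_h = (C₁ + C₂x)e^(9x). Forcing matches the repeated root (resonance), so try y_p = Ax² e^(9x).
Substitute and solve for A: 2A = 3, so A = 3/2.
General solution: y = (C₁ + C₂x + (3/2)x²)e^(9x).


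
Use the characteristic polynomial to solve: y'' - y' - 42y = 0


Characteristic equation: r² - r - 42 = 0.
Factor: (r + 6)(r - 7) = 0 ⇒ r = -6, 7 (distinct real).
General solution: y = C₁e^(-6x) + C₂e^(7x).


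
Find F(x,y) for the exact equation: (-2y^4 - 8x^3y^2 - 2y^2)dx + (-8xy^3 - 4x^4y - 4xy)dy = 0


Check exactness: ∂M/∂y = -8y^3 - 16x^3y - 4y and ∂N/∂x = -8y^3 - 16x^3y - 4y; equal, so the equation is exact.
Integrate M with respect to x (treating y as constant): ∫M dx = -2xy^4 - 2x^4y^2 - 2xy^2 + h(y).
Differentiate w.r.t. y and set equal to N: all terms match, so h'(y) = 0 and h is a constant absorbed into C.
General solution: -2xy^4 - 2x^4y^2 - 2xy^2 = C.


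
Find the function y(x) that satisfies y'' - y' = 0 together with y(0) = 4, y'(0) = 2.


Characteristic roots of r² - r = 0 are 0, 1.
General solution y = c₁ + c₂ e^(x).
Apply y(0) = 4: c₁ + c₂ = 4. Apply y'(0) = 2: 0 c₁ + 1 c₂ = 2.
Solve: c₁ = 2, c₂ = 2.
Particular solution: y = 2 + 2e^(x).


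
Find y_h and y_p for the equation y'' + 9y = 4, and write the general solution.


Homogeneous part: r² + 9 = 0 ⇒ r = ±3i, so y_h = C₁cos(3x) + C₂sin(3x).
Try constant y_p = A; plug in: 9A = 4 ⇒ A = 4/9.
General solution: y = C₁cos(3x) + C₂sin(3x) + 4/9.


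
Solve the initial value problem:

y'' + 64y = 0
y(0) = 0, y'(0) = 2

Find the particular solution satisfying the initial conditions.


Characteristic roots of r² + 64 = 0 are ±8i, so y = C₁cos(8x) + C₂sin(8x).
Apply y(0) = 0: C₁ = 0. Differentiate and apply y'(0) = 2: 8·C₂ = 2, so C₂ = 1/4.
Particular solution: y = (1/4)sin(8x).


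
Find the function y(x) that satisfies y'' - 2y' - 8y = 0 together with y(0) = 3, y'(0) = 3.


Characteristic roots of r² - 2r - 8 = 0 are 4, -2.
General solution y = c₁ e^(4x) + c₂ e^(-2x).
Apply y(0) = 3: c₁ + c₂ = 3. Apply y'(0) = 3: 4 c₁ - 2 c₂ = 3.
Solve: c₁ = 3/2, c₂ = 3/2.
Particular solution: y = (3/2)e^(4x) + (3/2)e^(-2x).


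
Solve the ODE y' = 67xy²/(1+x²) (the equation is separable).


Separate: dy/y² = 67x/(1+x²) dx.
Integrate LHS: ∫ dy/y² = -1/y.
Integrate RHS via u = 1+x²: (67/2)ln(1+x²) + C.
Result: -1/y = (67/2)ln(1+x²) + C.


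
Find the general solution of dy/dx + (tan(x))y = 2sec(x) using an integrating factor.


P(x) = tan(x) ⇒ μ = e^(∫tan(x)dx) = sec(x).
(sec(x) y)' = 2sec²(x) ⇒ sec(x) y = 2tan(x) + C.
Multiply by cos(x): y = 2sin(x) + C·cos(x).


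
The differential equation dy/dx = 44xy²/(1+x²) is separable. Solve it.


Separate: dy/y² = 44x/(1+x²) dx.
Integrate LHS: ∫ dy/y² = -1/y.
Integrate RHS via u = 1+x²: 22ln(1+x²) + C.
Result: -1/y = 22ln(1+x²) + C.


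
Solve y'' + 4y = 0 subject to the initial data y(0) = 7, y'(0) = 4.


Characteristic roots of r² + 4 = 0 are ±2i, so y = C₁cos(2x) + C₂sin(2x).
Apply y(0) = 7: C₁ = 7. Differentiate and apply y'(0) = 4: 2·C₂ = 4, so C₂ = 2.
Particular solution: y = 7cos(2x) + 2sin(2x).


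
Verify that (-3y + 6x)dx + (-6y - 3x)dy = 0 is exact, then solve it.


Check exactness: ∂M/∂y = -3 and ∂N/∂x = -3; equal, so the equation is exact.
Integrate M with respect to x (treating y as constant): ∫M dx = -3xy + 3x^2 + h(y).
Differentiate w.r.t. y and set equal to N: the x-dependent terms already match, leaving h'(y) = -6y. Integrate: h(y) = -3y^2.
So F(x,y) = -3y^2 - 3xy + 3x^2.
General solution: -3y^2 - 3xy + 3x^2 = C.


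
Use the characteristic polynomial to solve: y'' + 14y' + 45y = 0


Characteristic equation: r² + 14r + 45 = 0.
Factor: (r + 9)(r + 5) = 0 ⇒ r = -9, -5 (distinct real).
General solution: y = C₁e^(-9x) + C₂e^(-5x).


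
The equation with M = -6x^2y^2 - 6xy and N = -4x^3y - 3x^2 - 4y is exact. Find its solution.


Check exactness: ∂M/∂y = -12x^2y - 6x and ∂N/∂x = -12x^2y - 6x; equal, so the equation is exact.
Integrate M with respect to x (treating y as constant): ∫M dx = -2x^3y^2 - 3x^2y + h(y).
Differentiate w.r.t. y and set equal to N: the x-dependent terms already match, leaving h'(y) = -4y. Integrate: h(y) = -2y^2.
So F(x,y) = -2x^3y^2 - 3x^2y - 2y^2.
General solution: -2x^3y^2 - 3x^2y - 2y^2 = C.


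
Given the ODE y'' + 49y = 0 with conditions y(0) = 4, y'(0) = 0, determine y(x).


Characteristic roots of r² + 49 = 0 are ±7i, so y = C₁cos(7x) + C₂sin(7x).
Apply y(0) = 4: C₁ = 4. Differentiate and apply y'(0) = 0: 7·C₂ = 0, so C₂ = 0.
Particular solution: y = 4cos(7x).


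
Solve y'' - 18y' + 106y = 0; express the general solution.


Characteristic equation: r² - 18r + 106 = 0.
Discriminant is negative; roots r = 9 ± 5i (complex conjugate pair).
General solution uses e^(α x)(C₁ cos(β x) + C₂ sin(β x)): y = e^(9x)(C₁cos(5x) + C₂sin(5x)).


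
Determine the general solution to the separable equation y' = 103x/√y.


Separate: √y dy = 103x dx.
Integrate: (2/3)y^(3/2) = (103/2)x² + C.


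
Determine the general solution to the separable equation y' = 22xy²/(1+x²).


Separate: dy/y² = 22x/(1+x²) dx.
Integrate LHS: ∫ dy/y² = -1/y.
Integrate RHS via u = 1+x²: 11ln(1+x²) + C.
Result: -1/y = 11ln(1+x²) + C.


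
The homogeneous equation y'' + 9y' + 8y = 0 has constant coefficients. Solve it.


Characteristic equation: r² + 9r + 8 = 0.
Factor: (r + 8)(r + 1) = 0 ⇒ r = -8, -1 (distinct real).
General solution: y = C₁e^(-8x) + C₂e^(-x).


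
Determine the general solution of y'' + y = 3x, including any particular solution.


Homogeneous: r² + 1 = 0 ⇒ r = ±1i, y_h = C₁cos(x) + C₂sin(x).
Polynomial forcing; try y_p = Ax + B. Then y_p'' + 1 y_p = 1(Ax + B) = 3x, so B = 0 and A = 3.
General solution: y = C₁cos(x) + C₂sin(x) + 3x.


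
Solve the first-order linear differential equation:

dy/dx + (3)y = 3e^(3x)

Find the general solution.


P(x) = 3 ⇒ μ = e^(3x).
(μ y)' = 3e^(6x) ⇒ μ y = (3/6)e^(6x) + C.
Divide by μ: y = (1/2)e^(3x) + Ce^(-3x).


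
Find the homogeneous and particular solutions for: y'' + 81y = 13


Homogeneous part: r² + 81 = 0 ⇒ r = ±9i, so y_h = C₁cos(9x) + C₂sin(9x).
Try constant y_p = A; plug in: 81A = 13 ⇒ A = 13/81.
General solution: y = C₁cos(9x) + C₂sin(9x) + 13/81.


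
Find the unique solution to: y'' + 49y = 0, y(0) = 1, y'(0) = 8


Characteristic roots of r² + 49 = 0 are ±7i, so y = C₁cos(7x) + C₂sin(7x).
Apply y(0) = 1: C₁ = 1. Differentiate and apply y'(0) = 8: 7·C₂ = 8, so C₂ = 8/7.
Particular solution: y = cos(7x) + (8/7)sin(7x).


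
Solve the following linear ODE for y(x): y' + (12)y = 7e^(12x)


P(x) = 12 ⇒ μ = e^(12x).
(μ y)' = 7e^(24x) ⇒ μ y = (7/24)e^(24x) + C.
Divide by μ: y = (7/24)e^(12x) + Ce^(-12x).


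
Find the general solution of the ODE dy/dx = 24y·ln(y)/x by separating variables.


Separate: dy/[y ln(y)] = 24 dx/x.
Substitute u = ln(y): du/u = 24 dx/x.
Integrate: ln|ln(y)| = 24ln|x| + C₀, hence ln(y) = C·x^24.


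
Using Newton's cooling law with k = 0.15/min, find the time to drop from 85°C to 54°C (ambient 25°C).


From T(t) = T_a + (T₀ - T_a)e^(-kt), set T(t) = 54:
(54 - 25) / (85 - 25) = e^(-0.15t), so t = -ln(0.483)/0.15 ≈ 4.8 minutes.


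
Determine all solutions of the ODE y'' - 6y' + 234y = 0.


Characteristic equation: r² - 6r + 234 = 0.
Discriminant is negative; roots r = 3 ± 15i (complex conjugate pair).
General solution uses e^(α x)(C₁ cos(β x) + C₂ sin(β x)): y = e^(3x)(C₁cos(15x) + C₂sin(15x)).


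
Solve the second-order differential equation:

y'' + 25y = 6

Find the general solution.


Homogeneous part: r² + 25 = 0 ⇒ r = ±5i, so y_h = C₁cos(5x) + C₂sin(5x).
Try constant y_p = A; plug in: 25A = 6 ⇒ A = 6/25.
General solution: y = C₁cos(5x) + C₂sin(5x) + 6/25.


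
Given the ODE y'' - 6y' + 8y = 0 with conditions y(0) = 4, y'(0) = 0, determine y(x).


Characteristic roots of r² - 6r + 8 = 0 are 2, 4.
General solution y = c₁ e^(2x) + c₂ e^(4x).
Apply y(0) = 4: c₁ + c₂ = 4. Apply y'(0) = 0: 2 c₁ + 4 c₂ = 0.
Solve: c₁ = 8, c₂ = -4.
Particular solution: y = 8e^(2x) - 4e^(4x).


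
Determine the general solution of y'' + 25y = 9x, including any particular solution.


Homogeneous: r² + 25 = 0 ⇒ r = ±5i, y_h = C₁cos(5x) + C₂sin(5x).
Polynomial forcing; try y_p = Ax + B. Then y_p'' + 25 y_p = 25(Ax + B) = 9x, so B = 0 and A = 9/25.
General solution: y = C₁cos(5x) + C₂sin(5x) + (9/25)x.


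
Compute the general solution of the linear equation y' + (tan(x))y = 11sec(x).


P(x) = tan(x) ⇒ μ = e^(∫tan(x)dx) = sec(x).
(sec(x) y)' = 11sec²(x) ⇒ sec(x) y = 11tan(x) + C.
Multiply by cos(x): y = 11sin(x) + C·cos(x).


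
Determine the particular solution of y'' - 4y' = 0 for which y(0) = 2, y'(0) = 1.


Characteristic roots of r² - 4r = 0 are 4, 0.
General solution y = c₁ e^(4x) + c₂.
Apply y(0) = 2: c₁ + c₂ = 2. Apply y'(0) = 1: 4 c₁ + 0 c₂ = 1.
Solve: c₁ = 1/4, c₂ = 7/4.
Particular solution: y = (1/4)e^(4x) + 7/4.


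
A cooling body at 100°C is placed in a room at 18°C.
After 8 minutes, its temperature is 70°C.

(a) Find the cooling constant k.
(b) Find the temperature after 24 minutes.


Newton's law: T(t) = T_a + (T₀ - T_a)e^(-kt).
(a) Use T(8) = 70: (70 - 18)/(100 - 18) = e^(-k·8), so k = -ln(0.634)/8 ≈ 0.0569.
(b) Apply k to t = 24: T(24) = 18 + (82)e^(-1.366) ≈ 38.9°C.


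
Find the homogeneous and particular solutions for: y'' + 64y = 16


Homogeneous part: r² + 64 = 0 ⇒ r = ±8i, so y_h = C₁cos(8x) + C₂sin(8x).
Try constant y_p = A; plug in: 64A = 16 ⇒ A = 1/4.
General solution: y = C₁cos(8x) + C₂sin(8x) + 1/4.


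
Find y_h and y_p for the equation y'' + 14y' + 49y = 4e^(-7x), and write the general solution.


Characteristic polynomial (r + 7)² = 0; repeated root r = -7.
y_h = (C₁ + C₂x)e^(-7x). Forcing matches the repeated root (resonance), so try y_p = Ax² e^(-7x).
Substitute and solve for A: 2A = 4, so A = 2.
General solution: y = (C₁ + C₂x + 2x²)e^(-7x).


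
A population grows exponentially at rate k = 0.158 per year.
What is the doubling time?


Exponential growth: P(t) = P₀ e^(0.158t). Set P(t)/P₀ = 2: e^(0.158t) = 2.
Solve: t = ln(2)/0.158 ≈ 4.39 years.


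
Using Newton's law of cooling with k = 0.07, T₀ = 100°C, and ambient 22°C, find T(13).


Newton's law: dT/dt = -k(T - T_a) has solution T(t) = T_a + (T₀ - T_a)e^(-kt).
Plug in T_a = 22, T₀ = 100, k = 0.07, t = 13: T(13) = 22 + (78)e^(-0.91) ≈ 53.4°C.


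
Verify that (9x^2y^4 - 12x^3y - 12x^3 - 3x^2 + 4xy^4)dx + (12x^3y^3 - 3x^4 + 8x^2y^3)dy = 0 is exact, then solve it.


Check exactness: ∂M/∂y = 36x^2y^3 - 12x^3 + 16xy^3 and ∂N/∂x = 36x^2y^3 - 12x^3 + 16xy^3; equal, so the equation is exact.
Integrate M with respect to x (treating y as constant): ∫M dx = 3x^3y^4 - 3x^4y - 3x^4 - x^3 + 2x^2y^4 + h(y).
Differentiate w.r.t. y and set equal to N: all terms match, so h'(y) = 0 and h is a constant absorbed into C.
General solution: 3x^3y^4 - 3x^4y - 3x^4 - x^3 + 2x^2y^4 = C.


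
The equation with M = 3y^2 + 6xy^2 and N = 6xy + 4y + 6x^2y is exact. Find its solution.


Check exactness: ∂M/∂y = 6y + 12xy and ∂N/∂x = 6y + 12xy; equal, so the equation is exact.
Integrate M with respect to x (treating y as constant): ∫M dx = 3xy^2 + 3x^2y^2 + h(y).
Differentiate w.r.t. y and set equal to N: the x-dependent terms already match, leaving h'(y) = 4y. Integrate: h(y) = 2y^2.
So F(x,y) = 3xy^2 + 2y^2 + 3x^2y^2.
General solution: 3xy^2 + 2y^2 + 3x^2y^2 = C.


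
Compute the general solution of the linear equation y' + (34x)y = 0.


P(x) = 34x ⇒ μ = e^(17x²).
Q(x) = 0 so μ y is constant: y = Ce^(-17x²).


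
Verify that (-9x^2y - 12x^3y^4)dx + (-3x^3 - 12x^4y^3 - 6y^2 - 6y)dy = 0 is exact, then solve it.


Check exactness: ∂M/∂y = -9x^2 - 48x^3y^3 and ∂N/∂x = -9x^2 - 48x^3y^3; equal, so the equation is exact.
Integrate M with respect to x (treating y as constant): ∫M dx = -3x^3y - 3x^4y^4 + h(y).
Differentiate w.r.t. y and set equal to N: the x-dependent terms already match, leaving h'(y) = -6y^2 - 6y. Integrate: h(y) = -2y^3 - 3y^2.
So F(x,y) = -3x^3y - 3x^4y^4 - 2y^3 - 3y^2.
General solution: -3x^3y - 3x^4y^4 - 2y^3 - 3y^2 = C.


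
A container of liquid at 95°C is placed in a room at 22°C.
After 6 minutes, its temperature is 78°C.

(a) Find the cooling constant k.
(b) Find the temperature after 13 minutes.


Newton's law: T(t) = T_a + (T₀ - T_a)e^(-kt).
(a) Use T(6) = 78: (78 - 22)/(95 - 22) = e^(-k·6), so k = -ln(0.767)/6 ≈ 0.0442.
(b) Apply k to t = 13: T(13) = 22 + (73)e^(-0.574) ≈ 63.1°C.


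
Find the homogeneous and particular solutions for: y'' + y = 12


Homogeneous part: r² + 1 = 0 ⇒ r = ±1i, so y_h = C₁cos(x) + C₂sin(x).
Try constant y_p = A; plug in: 1A = 12 ⇒ A = 12.
General solution: y = C₁cos(x) + C₂sin(x) + 12.


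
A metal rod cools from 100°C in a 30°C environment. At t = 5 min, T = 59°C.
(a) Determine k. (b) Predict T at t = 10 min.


Newton's law: T(t) = T_a + (T₀ - T_a)e^(-kt).
(a) Use T(5) = 59: (59 - 30)/(100 - 30) = e^(-k·5), so k = -ln(0.414)/5 ≈ 0.1762.
(b) Apply k to t = 10: T(10) = 30 + (70)e^(-1.762) ≈ 42.0°C.


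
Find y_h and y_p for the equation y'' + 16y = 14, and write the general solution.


Homogeneous part: r² + 16 = 0 ⇒ r = ±4i, so y_h = C₁cos(4x) + C₂sin(4x).
Try constant y_p = A; plug in: 16A = 14 ⇒ A = 7/8.
General solution: y = C₁cos(4x) + C₂sin(4x) + 7/8.


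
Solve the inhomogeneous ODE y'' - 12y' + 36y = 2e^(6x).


Characteristic polynomial (r - 6)² = 0; repeated root r = 6.
y_h = (C₁ + C₂x)e^(6x). Forcing matches the repeated root (resonance), so try y_p = Ax² e^(6x).
Substitute and solve for A: 2A = 2, so A = 1.
General solution: y = (C₁ + C₂x + x²)e^(6x).


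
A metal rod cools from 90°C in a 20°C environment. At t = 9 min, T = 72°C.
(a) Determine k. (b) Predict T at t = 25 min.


Newton's law: T(t) = T_a + (T₀ - T_a)e^(-kt).
(a) Use T(9) = 72: (72 - 20)/(90 - 20) = e^(-k·9), so k = -ln(0.743)/9 ≈ 0.0330.
(b) Apply k to t = 25: T(25) = 20 + (70)e^(-0.826) ≈ 50.7°C.


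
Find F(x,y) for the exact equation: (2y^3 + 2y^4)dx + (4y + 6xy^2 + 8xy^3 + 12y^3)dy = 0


Check exactness: ∂M/∂y = 6y^2 + 8y^3 and ∂N/∂x = 6y^2 + 8y^3; equal, so the equation is exact.
Integrate M with respect to x (treating y as constant): ∫M dx = 2xy^3 + 2xy^4 + h(y).
Differentiate w.r.t. y and set equal to N: the x-dependent terms already match, leaving h'(y) = 4y + 12y^3. Integrate: h(y) = 2y^2 + 3y^4.
So F(x,y) = 2y^2 + 2xy^3 + 2xy^4 + 3y^4.
General solution: 2y^2 + 2xy^3 + 2xy^4 + 3y^4 = C.


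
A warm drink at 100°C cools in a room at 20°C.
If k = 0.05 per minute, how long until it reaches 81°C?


From T(t) = T_a + (T₀ - T_a)e^(-kt), set T(t) = 81:
(81 - 20) / (100 - 20) = e^(-0.05t), so t = -ln(0.762)/0.05 ≈ 5.4 minutes.


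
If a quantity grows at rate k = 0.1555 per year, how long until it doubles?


Exponential growth: P(t) = P₀ e^(0.1555t). Set P(t)/P₀ = 2: e^(0.1555t) = 2.
Solve: t = ln(2)/0.1555 ≈ 4.46 years.


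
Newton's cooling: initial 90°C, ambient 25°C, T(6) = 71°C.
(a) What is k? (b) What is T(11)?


Newton's law: T(t) = T_a + (T₀ - T_a)e^(-kt).
(a) Use T(6) = 71: (71 - 25)/(90 - 25) = e^(-k·6), so k = -ln(0.708)/6 ≈ 0.0576.
(b) Apply k to t = 11: T(11) = 25 + (65)e^(-0.634) ≈ 59.5°C.


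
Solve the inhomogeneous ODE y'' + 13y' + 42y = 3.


Characteristic roots of r² + 13r + 42 = 0 are -6, -7.
y_h = C₁e^(-6x) + C₂e^(-7x).
Constant forcing; try y_p = A. Then 42A = 3 ⇒ A = 1/14.
General solution: y = C₁e^(-6x) + C₂e^(-7x) + 1/14.


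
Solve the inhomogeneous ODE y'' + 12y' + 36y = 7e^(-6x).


Characteristic polynomial (r + 6)² = 0; repeated root r = -6.
y_h = (C₁ + C₂x)e^(-6x). Forcing matches the repeated root (resonance), so try y_p = Ax² e^(-6x).
Substitute and solve for A: 2A = 7, so A = 7/2.
General solution: y = (C₁ + C₂x + (7/2)x²)e^(-6x).


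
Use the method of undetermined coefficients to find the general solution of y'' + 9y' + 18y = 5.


Characteristic roots of r² + 9r + 18 = 0 are -3, -6.
y_h = C₁e^(-3x) + C₂e^(-6x).
Constant forcing; try y_p = A. Then 18A = 5 ⇒ A = 5/18.
General solution: y = C₁e^(-3x) + C₂e^(-6x) + 5/18.


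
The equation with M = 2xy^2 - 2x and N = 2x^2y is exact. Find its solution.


Check exactness: ∂M/∂y = 4xy and ∂N/∂x = 4xy; equal, so the equation is exact.
Integrate M with respect to x (treating y as constant): ∫M dx = x^2y^2 - x^2 + h(y).
Differentiate w.r.t. y and set equal to N: all terms match, so h'(y) = 0 and h is a constant absorbed into C.
General solution: x^2y^2 - x^2 = C.


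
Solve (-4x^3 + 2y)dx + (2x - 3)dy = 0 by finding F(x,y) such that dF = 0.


Check exactness: ∂M/∂y = 2 and ∂N/∂x = 2; equal, so the equation is exact.
Integrate M with respect to x (treating y as constant): ∫M dx = -x^4 + 2xy + h(y).
Differentiate w.r.t. y and set equal to N: the x-dependent terms already match, leaving h'(y) = -3. Integrate: h(y) = -3y.
So F(x,y) = -x^4 + 2xy - 3y.
General solution: -x^4 + 2xy - 3y = C.


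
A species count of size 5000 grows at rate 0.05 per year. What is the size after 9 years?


The ODE dP/dt = 0.05P has solution P(t) = P(0)e^(0.05t).
Substitute P(0) = 5000 and t = 9: P(9) = 5000 e^(0.45) ≈ 7842.


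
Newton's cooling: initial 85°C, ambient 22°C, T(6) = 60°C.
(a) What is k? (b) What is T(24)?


Newton's law: T(t) = T_a + (T₀ - T_a)e^(-kt).
(a) Use T(6) = 60: (60 - 22)/(85 - 22) = e^(-k·6), so k = -ln(0.603)/6 ≈ 0.0843.
(b) Apply k to t = 24: T(24) = 22 + (63)e^(-2.022) ≈ 30.3°C.


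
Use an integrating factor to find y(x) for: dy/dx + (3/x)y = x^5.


P(x) = 3/x ⇒ μ = x^3.
(x^3 y)' = x^3·x^5 = x^8.
Integrate: x^3 y = x^9/(9) + C.
Solve for y: y = (1/9)x^6 + C/x^3.


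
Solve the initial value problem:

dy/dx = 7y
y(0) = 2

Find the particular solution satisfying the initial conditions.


General solution of y' = 7y is y = Ce^(7x).
Apply y(0) = 2: C = 2.
Particular solution: y = 2e^(7x).


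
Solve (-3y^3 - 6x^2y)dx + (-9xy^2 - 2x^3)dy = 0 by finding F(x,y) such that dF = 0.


Check exactness: ∂M/∂y = -9y^2 - 6x^2 and ∂N/∂x = -9y^2 - 6x^2; equal, so the equation is exact.
Integrate M with respect to x (treating y as constant): ∫M dx = -3xy^3 - 2x^3y + h(y).
Differentiate w.r.t. y and set equal to N: all terms match, so h'(y) = 0 and h is a constant absorbed into C.
General solution: -3xy^3 - 2x^3y = C.


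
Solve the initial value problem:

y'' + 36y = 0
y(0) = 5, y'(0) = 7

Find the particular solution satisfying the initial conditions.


Characteristic roots of r² + 36 = 0 are ±6i, so y = C₁cos(6x) + C₂sin(6x).
Apply y(0) = 5: C₁ = 5. Differentiate and apply y'(0) = 7: 6·C₂ = 7, so C₂ = 7/6.
Particular solution: y = 5cos(6x) + (7/6)sin(6x).


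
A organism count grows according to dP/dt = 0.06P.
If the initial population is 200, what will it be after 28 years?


The ODE dP/dt = 0.06P has solution P(t) = P(0)e^(0.06t).
Substitute P(0) = 200 and t = 28: P(28) = 200 e^(1.68) ≈ 1073.


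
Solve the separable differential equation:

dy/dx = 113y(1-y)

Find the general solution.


Separate: dy/[y(1-y)] = 113 dx.
Partial fractions: 1/[y(1-y)] = 1/y + 1/(1-y).
Integrate: ln|y/(1-y)| = 113x + C₀.
Solve for y: y = 1/(1 + Ce^(-113x)).


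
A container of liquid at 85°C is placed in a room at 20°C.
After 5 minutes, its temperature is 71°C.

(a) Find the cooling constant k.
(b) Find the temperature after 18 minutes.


Newton's law: T(t) = T_a + (T₀ - T_a)e^(-kt).
(a) Use T(5) = 71: (71 - 20)/(85 - 20) = e^(-k·5), so k = -ln(0.785)/5 ≈ 0.0485.
(b) Apply k to t = 18: T(18) = 20 + (65)e^(-0.873) ≈ 47.1°C.


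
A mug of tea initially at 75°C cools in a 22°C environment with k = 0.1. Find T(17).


Newton's law: dT/dt = -k(T - T_a) has solution T(t) = T_a + (T₀ - T_a)e^(-kt).
Plug in T_a = 22, T₀ = 75, k = 0.1, t = 17: T(17) = 22 + (53)e^(-1.70) ≈ 31.7°C.


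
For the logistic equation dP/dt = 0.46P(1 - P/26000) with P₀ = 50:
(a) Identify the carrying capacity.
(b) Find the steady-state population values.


Logistic ODE dP/dt = 0.46P(1 - P/26000) has equilibria where dP/dt = 0, i.e. P = 0 or P = 26000.
The coefficient (1 - P/K) = 0 when P = K, identifying K = 26000 as the carrying capacity.
(a) K = 26000; (b) equilibria P = 0 and P = 26000.


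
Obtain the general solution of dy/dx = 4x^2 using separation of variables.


Integrate both sides with respect to x: y = ∫ 4x^2 dx = (4/3)x^3 + C.


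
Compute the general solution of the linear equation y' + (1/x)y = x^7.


P(x) = 1/x ⇒ μ = x^1.
(x^1 y)' = x^1·x^7 = x^8.
Integrate: x^1 y = x^9/(9) + C.
Solve for y: y = (1/9)x^8 + C/x^1.


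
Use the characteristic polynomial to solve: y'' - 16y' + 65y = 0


Characteristic equation: r² - 16r + 65 = 0.
Discriminant is negative; roots r = 8 ± 1i (complex conjugate pair).
General solution uses e^(α x)(C₁ cos(β x) + C₂ sin(β x)): y = e^(8x)(C₁cos(x) + C₂sin(x)).


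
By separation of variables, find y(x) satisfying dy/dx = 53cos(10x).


g(y) = 1, so integrate directly: y = ∫ 53cos(10x) dx = (53/10)sin(10x) + C.


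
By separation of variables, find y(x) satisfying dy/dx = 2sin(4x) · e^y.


Separate: e^(-y) dy = 2sin(4x) dx.
Integrate: -e^(-y) = -(1/2)cos(4x) + C₀.
Rearrange: e^(-y) = (1/2)cos(4x) + C.


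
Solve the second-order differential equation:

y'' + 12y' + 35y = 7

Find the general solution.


Characteristic roots of r² + 12r + 35 = 0 are -7, -5.
y_h = C₁e^(-7x) + C₂e^(-5x).
Constant forcing; try y_p = A. Then 35A = 7 ⇒ A = 1/5.
General solution: y = C₁e^(-7x) + C₂e^(-5x) + 1/5.


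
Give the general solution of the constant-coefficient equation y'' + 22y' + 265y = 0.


Characteristic equation: r² + 22r + 265 = 0.
Discriminant is negative; roots r = -11 ± 12i (complex conjugate pair).
General solution uses e^(α x)(C₁ cos(β x) + C₂ sin(β x)): y = e^(-11x)(C₁cos(12x) + C₂sin(12x)).


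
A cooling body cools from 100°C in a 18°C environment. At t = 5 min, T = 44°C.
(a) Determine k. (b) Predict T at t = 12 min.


Newton's law: T(t) = T_a + (T₀ - T_a)e^(-kt).
(a) Use T(5) = 44: (44 - 18)/(100 - 18) = e^(-k·5), so k = -ln(0.317)/5 ≈ 0.2297.
(b) Apply k to t = 12: T(12) = 18 + (82)e^(-2.757) ≈ 23.2°C.


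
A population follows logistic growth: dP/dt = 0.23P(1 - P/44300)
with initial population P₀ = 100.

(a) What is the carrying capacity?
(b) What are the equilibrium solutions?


Logistic ODE dP/dt = 0.23P(1 - P/44300) has equilibria where dP/dt = 0, i.e. P = 0 or P = 44300.
The coefficient (1 - P/K) = 0 when P = K, identifying K = 44300 as the carrying capacity.
(a) K = 44300; (b) equilibria P = 0 and P = 44300.


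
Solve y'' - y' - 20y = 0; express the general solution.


Characteristic equation: r² - r - 20 = 0.
Factor: (r + 4)(r - 5) = 0 ⇒ r = -4, 5 (distinct real).
General solution: y = C₁e^(-4x) + C₂e^(5x).


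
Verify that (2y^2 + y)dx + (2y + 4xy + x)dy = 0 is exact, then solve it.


Check exactness: ∂M/∂y = 4y + 1 and ∂N/∂x = 4y + 1; equal, so the equation is exact.
Integrate M with respect to x (treating y as constant): ∫M dx = 2xy^2 + xy + h(y).
Differentiate w.r.t. y and set equal to N: the x-dependent terms already match, leaving h'(y) = 2y. Integrate: h(y) = y^2.
So F(x,y) = y^2 + 2xy^2 + xy.
General solution: y^2 + 2xy^2 + xy = C.


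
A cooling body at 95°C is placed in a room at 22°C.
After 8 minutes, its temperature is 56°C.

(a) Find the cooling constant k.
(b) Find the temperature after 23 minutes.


Newton's law: T(t) = T_a + (T₀ - T_a)e^(-kt).
(a) Use T(8) = 56: (56 - 22)/(95 - 22) = e^(-k·8), so k = -ln(0.466)/8 ≈ 0.0955.
(b) Apply k to t = 23: T(23) = 22 + (73)e^(-2.197) ≈ 30.1°C.


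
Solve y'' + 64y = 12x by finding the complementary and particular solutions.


Homogeneous: r² + 64 = 0 ⇒ r = ±8i, y_h = C₁cos(8x) + C₂sin(8x).
Polynomial forcing; try y_p = Ax + B. Then y_p'' + 64 y_p = 64(Ax + B) = 12x, so B = 0 and A = 3/16.
General solution: y = C₁cos(8x) + C₂sin(8x) + (3/16)x.


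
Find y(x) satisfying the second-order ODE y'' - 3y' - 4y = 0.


Characteristic equation: r² - 3r - 4 = 0.
Factor: (r + 1)(r - 4) = 0 ⇒ r = -1, 4 (distinct real).
General solution: y = C₁e^(-x) + C₂e^(4x).


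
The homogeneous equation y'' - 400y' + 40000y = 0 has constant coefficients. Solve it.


Characteristic equation: r² - 400r + 40000 = 0, i.e. (r - 200)² = 0.
Repeated root r = 200; include an x factor for the second linearly independent solution.
General solution: y = (C₁ + C₂x)e^(200x).


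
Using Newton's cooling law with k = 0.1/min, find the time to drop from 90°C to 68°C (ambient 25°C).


From T(t) = T_a + (T₀ - T_a)e^(-kt), set T(t) = 68:
(68 - 25) / (90 - 25) = e^(-0.1t), so t = -ln(0.662)/0.1 ≈ 4.1 minutes.


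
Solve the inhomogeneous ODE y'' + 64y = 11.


Homogeneous part: r² + 64 = 0 ⇒ r = ±8i, so y_h = C₁cos(8x) + C₂sin(8x).
Try constant y_p = A; plug in: 64A = 11 ⇒ A = 11/64.
General solution: y = C₁cos(8x) + C₂sin(8x) + 11/64.


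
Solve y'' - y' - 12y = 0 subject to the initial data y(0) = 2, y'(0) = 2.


Characteristic roots of r² - r - 12 = 0 are 4, -3.
General solution y = c₁ e^(4x) + c₂ e^(-3x).
Apply y(0) = 2: c₁ + c₂ = 2. Apply y'(0) = 2: 4 c₁ - 3 c₂ = 2.
Solve: c₁ = 8/7, c₂ = 6/7.
Particular solution: y = (8/7)e^(4x) + (6/7)e^(-3x).


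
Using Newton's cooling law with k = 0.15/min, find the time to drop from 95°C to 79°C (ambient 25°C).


From T(t) = T_a + (T₀ - T_a)e^(-kt), set T(t) = 79:
(79 - 25) / (95 - 25) = e^(-0.15t), so t = -ln(0.771)/0.15 ≈ 1.7 minutes.


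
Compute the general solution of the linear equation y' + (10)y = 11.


P(x) = 10, Q(x) = 11; integrating factor μ = e^(10x).
(μ y)' = 11e^(10x) ⇒ μ y = (11/10)e^(10x) + C.
Divide by μ: y = 11/10 + Ce^(-10x).


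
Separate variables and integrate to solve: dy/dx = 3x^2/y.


Separate variables: y dy = 3x^2 dx.
Integrate both sides: y²/2 = x^3 + C₀.
Multiply by 2: y² = 2x^3 + C.


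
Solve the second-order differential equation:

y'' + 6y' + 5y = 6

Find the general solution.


Characteristic roots of r² + 6r + 5 = 0 are -1, -5.
y_h = C₁e^(-x) + C₂e^(-5x).
Constant forcing; try y_p = A. Then 5A = 6 ⇒ A = 6/5.
General solution: y = C₁e^(-x) + C₂e^(-5x) + 6/5.


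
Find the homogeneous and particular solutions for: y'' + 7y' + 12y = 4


Characteristic roots of r² + 7r + 12 = 0 are -3, -4.
y_h = C₁e^(-3x) + C₂e^(-4x).
Constant forcing; try y_p = A. Then 12A = 4 ⇒ A = 1/3.
General solution: y = C₁e^(-3x) + C₂e^(-4x) + 1/3.


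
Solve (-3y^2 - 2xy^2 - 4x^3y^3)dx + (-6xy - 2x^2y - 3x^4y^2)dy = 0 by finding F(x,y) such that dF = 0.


Check exactness: ∂M/∂y = -6y - 4xy - 12x^3y^2 and ∂N/∂x = -6y - 4xy - 12x^3y^2; equal, so the equation is exact.
Integrate M with respect to x (treating y as constant): ∫M dx = -3xy^2 - x^2y^2 - x^4y^3 + h(y).
Differentiate w.r.t. y and set equal to N: all terms match, so h'(y) = 0 and h is a constant absorbed into C.
General solution: -3xy^2 - x^2y^2 - x^4y^3 = C.


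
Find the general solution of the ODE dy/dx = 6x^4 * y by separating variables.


Separate variables: dy/y = 6x^4 dx.
Integrate: ln|y| = (6/5)x^5 + C₀.
Exponentiate: y = Ce^((6/5)x^5).
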